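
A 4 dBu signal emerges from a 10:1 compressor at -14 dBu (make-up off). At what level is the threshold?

-16 dBu

Input is 20 dB above T (since output overshoot × R = input overshoot: (-14 − T)·10 = 4 − T gives T = -16 dBu).
Check: -16 + (4 − (-16))/10 = -16 + 2 = -14 dBu. ✓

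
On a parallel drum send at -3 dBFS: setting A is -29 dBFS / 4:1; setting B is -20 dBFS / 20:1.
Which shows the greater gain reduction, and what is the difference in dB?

A: overshoot 26 dB → output overshoot 6.5 dB → GR 19.5 dB.
B: overshoot 17 dB → output overshoot 0.85 dB → GR 16.15 dB.
Difference: 3.35 dB in favour of A.

A, by 3.35 dB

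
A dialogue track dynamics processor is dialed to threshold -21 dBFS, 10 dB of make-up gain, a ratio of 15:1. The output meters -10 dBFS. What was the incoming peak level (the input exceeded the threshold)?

Before make-up, the level was -10 − 10 = -20 dBFS.
Post-compression overshoot = -20 − (-21) = 1 dB.
Input overshoot = R × output overshoot = 15 dB → input = -21 + 15 = -6 dBFS.

-6 dBFS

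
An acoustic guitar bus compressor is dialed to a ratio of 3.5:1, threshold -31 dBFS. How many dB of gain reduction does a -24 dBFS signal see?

-24 dBFS exceeds the threshold by 7 dB.
After 3.5:1 compression the overshoot becomes 7/3.5 = 2 dB.
GR = overshoot in − overshoot out = 7 − 2 = 5 dB.

5 dB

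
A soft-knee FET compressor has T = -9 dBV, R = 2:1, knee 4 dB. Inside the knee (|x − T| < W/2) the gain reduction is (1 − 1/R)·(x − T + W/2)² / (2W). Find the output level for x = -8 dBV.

-8.5625 dBV

x − T + W/2 = -8 − (-9) + 2 = 3.
GR = (1 − 1/2) × 3² / 8 = 0.5 × 9 / 8 = 0.5625 dB.
Output = -8 − 0.5625 = -8.5625 dBV.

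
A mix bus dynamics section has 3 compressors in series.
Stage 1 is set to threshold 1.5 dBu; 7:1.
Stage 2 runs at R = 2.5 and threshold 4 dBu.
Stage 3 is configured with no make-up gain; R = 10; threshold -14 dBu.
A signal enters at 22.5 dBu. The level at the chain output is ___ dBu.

-12.18 dBu

Stage 1: 21 dB above 1.5 dBu, reduced 7:1 to 3 dB above → 4.5 dBu.
Stage 2: 4.5 dBu is 0.5 dB over 4 dBu; at 2.5:1 that becomes 0.2 dB over, giving 4.2 dBu.
Stage 3: overshoot 18.2 dB → 18.2/10 = 1.82 dB → -12.18 dBu.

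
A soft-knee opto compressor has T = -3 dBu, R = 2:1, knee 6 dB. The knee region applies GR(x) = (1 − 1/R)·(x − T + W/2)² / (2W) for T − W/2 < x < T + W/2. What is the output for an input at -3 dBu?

x − T + W/2 = -3 − (-3) + 3 = 3.
GR = (1 − 1/2) × 3² / 12 = 0.5 × 9 / 12 = 0.375 dB.
Output = -3 − 0.375 = -3.375 dBu.

-3.375 dBu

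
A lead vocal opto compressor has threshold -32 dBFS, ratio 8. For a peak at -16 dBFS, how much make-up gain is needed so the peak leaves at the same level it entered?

Overshoot 16 dB → 16/8 = 2 dB after compression, so the compressed level is -32 + 2 = -30 dBFS.
Make-up = target − compressed = -16 − (-30) = 14 dB.

14 dB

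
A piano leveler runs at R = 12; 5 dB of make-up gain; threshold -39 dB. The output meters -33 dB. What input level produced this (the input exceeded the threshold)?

Before make-up, the level was -33 − 5 = -38 dB.
The compressed level sits -38 − (-39) = 1 dB over threshold.
Before 12:1 compression the overshoot was 1 × 12 = 12 dB, so input = -39 + 12 = -27 dB.

-27 dB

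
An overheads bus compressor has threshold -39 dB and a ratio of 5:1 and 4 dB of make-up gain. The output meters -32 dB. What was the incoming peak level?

-24 dB

Remove make-up: -32 − 4 = -36 dB.
Post-compression overshoot = -36 − (-39) = 3 dB.
Undo the ratio: input overshoot = 3 × 5 = 15 dB, giving input = -24 dB.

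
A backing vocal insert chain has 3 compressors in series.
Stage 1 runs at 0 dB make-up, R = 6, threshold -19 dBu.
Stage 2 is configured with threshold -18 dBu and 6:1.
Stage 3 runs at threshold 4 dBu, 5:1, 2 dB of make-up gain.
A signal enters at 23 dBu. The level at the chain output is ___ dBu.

Stage 1: 42 dB above -19 dBu, reduced 6:1 to 7 dB above → -12 dBu.
Stage 2: 6 dB above -18 dBu, reduced 6:1 to 1 dB above → -17 dBu.
Stage 3: -17 dBu is at or below the 4 dBu threshold — no compression; make-up brings it to -15 dBu.

-15 dBu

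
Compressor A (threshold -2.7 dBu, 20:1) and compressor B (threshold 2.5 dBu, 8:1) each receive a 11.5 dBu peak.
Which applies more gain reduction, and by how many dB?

A: GR = 14.2 − 14.2/20 = 13.49 dB.
B: GR = 9 − 9/8 = 7.875 dB.
Difference: 5.615 dB in favour of A.

A, by 5.615 dB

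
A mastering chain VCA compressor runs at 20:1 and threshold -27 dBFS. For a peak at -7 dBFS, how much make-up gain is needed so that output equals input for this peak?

Without make-up, output = threshold + overshoot/20 = -27 + 1 = -26 dBFS.
Gap to target: 19 dB.

19 dB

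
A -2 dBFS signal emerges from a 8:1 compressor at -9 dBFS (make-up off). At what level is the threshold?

-10 dBFS

Input is 8 dB above T (since output overshoot × R = input overshoot: (-9 − T)·8 = -2 − T gives T = -10 dBFS).
Check: -10 + (-2 − (-10))/8 = -10 + 1 = -9 dBFS. ✓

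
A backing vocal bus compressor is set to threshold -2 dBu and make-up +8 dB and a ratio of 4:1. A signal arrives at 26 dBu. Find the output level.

13 dBu

26 dBu sits 28 dB over threshold.
4:1 compression reduces that to 28/4 = 7 dB over.
So the level is -2 + 7 = 5 dBu; make-up adds 8 dB, giving 13 dBu.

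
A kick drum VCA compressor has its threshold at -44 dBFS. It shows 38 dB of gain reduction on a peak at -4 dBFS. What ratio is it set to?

Input overshoot = -4 − (-44) = 40 dB.
Output overshoot = 40 − 38 = 2 dB.
Ratio = input overshoot / output overshoot = 40 / 2 = 20.

20:1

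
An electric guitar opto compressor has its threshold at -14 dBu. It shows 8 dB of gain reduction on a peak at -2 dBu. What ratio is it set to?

Input overshoot = -2 − (-14) = 12 dB.
Output overshoot = 12 − 8 = 4 dB.
Ratio = input overshoot / output overshoot = 12 / 4 = 3.

3:1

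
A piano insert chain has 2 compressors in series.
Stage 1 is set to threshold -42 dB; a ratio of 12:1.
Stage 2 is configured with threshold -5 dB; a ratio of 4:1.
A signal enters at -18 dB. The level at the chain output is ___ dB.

Stage 1: overshoot 24 dB → 24/12 = 2 dB → -40 dB.
Stage 2: -40 dB is at or below the -5 dB threshold — no compression; output -40 dB.

-40 dB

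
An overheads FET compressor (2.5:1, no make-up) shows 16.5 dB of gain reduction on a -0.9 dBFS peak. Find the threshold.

-28.4 dBFS

Input is 27.5 dB above T (since output overshoot × R = input overshoot: (-17.4 − T)·2.5 = -0.9 − T gives T = -28.4 dBFS).
Check: -28.4 + (-0.9 − (-28.4))/2.5 = -28.4 + 11 = -17.4 dBFS. ✓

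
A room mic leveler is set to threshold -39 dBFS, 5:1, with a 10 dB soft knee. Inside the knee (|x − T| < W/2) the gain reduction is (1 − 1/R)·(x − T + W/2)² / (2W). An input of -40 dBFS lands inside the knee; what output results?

-40.64 dBFS

x − T + W/2 = -40 − (-39) + 5 = 4.
GR = (1 − 1/5) × 4² / 20 = 0.8 × 16 / 20 = 0.64 dB.
Output = -40 − 0.64 = -40.64 dBFS.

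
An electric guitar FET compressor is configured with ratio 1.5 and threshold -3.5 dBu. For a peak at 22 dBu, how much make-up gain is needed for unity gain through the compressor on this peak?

Overshoot 25.5 dB → 25.5/1.5 = 17 dB after compression, so the compressed level is -3.5 + 17 = 13.5 dBu.
Make-up = target − compressed = 22 − 13.5 = 8.5 dB.

8.5 dB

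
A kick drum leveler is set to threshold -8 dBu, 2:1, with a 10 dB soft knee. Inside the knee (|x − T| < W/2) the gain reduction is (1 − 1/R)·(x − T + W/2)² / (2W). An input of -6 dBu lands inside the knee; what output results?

x − T + W/2 = -6 − (-8) + 5 = 7.
GR = (1 − 1/2) × 7² / 20 = 0.5 × 49 / 20 = 1.225 dB.
Output = -6 − 1.225 = -7.225 dBu.

-7.225 dBu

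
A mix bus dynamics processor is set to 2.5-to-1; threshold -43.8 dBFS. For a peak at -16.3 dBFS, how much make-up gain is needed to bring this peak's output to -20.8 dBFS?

12 dB

Without make-up, output = threshold + overshoot/2.5 = -43.8 + 11 = -32.8 dBFS.
Gap to target: 12 dB.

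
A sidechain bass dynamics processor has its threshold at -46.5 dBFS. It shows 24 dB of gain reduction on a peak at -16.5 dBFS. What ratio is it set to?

Input overshoot = -16.5 − (-46.5) = 30 dB.
Output overshoot = 30 − 24 = 6 dB.
Ratio = input overshoot / output overshoot = 30 / 6 = 5.

5:1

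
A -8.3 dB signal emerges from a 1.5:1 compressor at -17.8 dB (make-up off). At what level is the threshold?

Gain reduction = -8.3 − (-17.8) = 9.5 dB; output overshoot = GR / (R − 1) = 9.5 / 0.5 = 19 dB.
Threshold = output − output overshoot = -17.8 − 19 = -36.8 dB.

-36.8 dB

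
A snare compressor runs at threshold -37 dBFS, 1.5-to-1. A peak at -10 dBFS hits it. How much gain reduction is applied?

9 dB

The signal is 27 dB above threshold.
At 1.5:1, output sits 27/1.5 = 18 dB above threshold.
GR = overshoot in − overshoot out = 27 − 18 = 9 dB.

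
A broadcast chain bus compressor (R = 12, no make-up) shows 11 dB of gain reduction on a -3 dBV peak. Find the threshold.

Gain reduction = -3 − (-14) = 11 dB; output overshoot = GR / (R − 1) = 11 / 11 = 1 dB.
Threshold = output − output overshoot = -14 − 1 = -15 dBV.

-15 dBV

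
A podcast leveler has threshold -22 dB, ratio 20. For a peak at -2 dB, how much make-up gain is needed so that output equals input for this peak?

Overshoot 20 dB → 20/20 = 1 dB after compression, so the compressed level is -22 + 1 = -21 dB.
Make-up = target − compressed = -2 − (-21) = 19 dB.

19 dB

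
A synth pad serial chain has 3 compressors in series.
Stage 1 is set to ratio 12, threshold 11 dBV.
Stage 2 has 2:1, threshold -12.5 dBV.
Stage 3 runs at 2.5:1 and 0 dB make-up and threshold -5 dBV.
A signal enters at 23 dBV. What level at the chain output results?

-3.1 dBV

Stage 1: 12 dB above 11 dBV, reduced 12:1 to 1 dB above → 12 dBV.
Stage 2: overshoot 24.5 dB → 24.5/2 = 12.25 dB → -0.25 dBV.
Stage 3: 4.75 dB above -5 dBV, reduced 2.5:1 to 1.9 dB above → -3.1 dBV.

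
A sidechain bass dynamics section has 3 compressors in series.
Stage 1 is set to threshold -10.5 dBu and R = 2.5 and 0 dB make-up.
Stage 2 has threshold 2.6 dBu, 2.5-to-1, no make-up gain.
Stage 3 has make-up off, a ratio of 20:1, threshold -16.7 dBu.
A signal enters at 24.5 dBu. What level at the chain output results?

Stage 1: 24.5 dBu is 35 dB over -10.5 dBu; at 2.5:1 that becomes 14 dB over, giving 3.5 dBu.
Stage 2: 3.5 dBu is 0.9 dB over 2.6 dBu; at 2.5:1 that becomes 0.36 dB over, giving 2.96 dBu.
Stage 3: overshoot 19.66 dB → 19.66/20 = 0.983 dB → -15.717 dBu.

-15.717 dBu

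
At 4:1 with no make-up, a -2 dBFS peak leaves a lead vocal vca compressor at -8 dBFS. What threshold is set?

-10 dBFS

Let T be the threshold. Output overshoot = (input overshoot)/R, so -8 − T = (-2 − T)/4.
4·(-8 − T) = -2 − T → 3·T = -32 − (-2) = -30.
T = -30/3 = -10 dBFS.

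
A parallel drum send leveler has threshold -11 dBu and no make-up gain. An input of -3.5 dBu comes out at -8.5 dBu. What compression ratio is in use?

3:1

Input overshoot = -3.5 − (-11) = 7.5 dB; output overshoot = -8.5 − (-11) = 2.5 dB.
Ratio = 7.5 / 2.5 = 3.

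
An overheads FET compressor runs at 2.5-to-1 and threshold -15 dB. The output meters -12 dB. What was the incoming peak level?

-7.5 dB

The compressed level sits -12 − (-15) = 3 dB over threshold.
Before 2.5:1 compression the overshoot was 3 × 2.5 = 7.5 dB, so input = -15 + 7.5 = -7.5 dB.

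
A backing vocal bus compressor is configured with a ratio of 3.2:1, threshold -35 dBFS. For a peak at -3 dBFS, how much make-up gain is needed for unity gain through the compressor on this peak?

Without make-up, output = threshold + overshoot/3.2 = -35 + 10 = -25 dBFS.
Gap to target: 22 dB.

22 dB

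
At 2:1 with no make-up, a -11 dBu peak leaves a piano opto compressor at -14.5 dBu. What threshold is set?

Let T be the threshold. Output overshoot = (input overshoot)/R, so -14.5 − T = (-11 − T)/2.
2·(-14.5 − T) = -11 − T → 1·T = -29 − (-11) = -18.
T = -18/1 = -18 dBu.

-18 dBu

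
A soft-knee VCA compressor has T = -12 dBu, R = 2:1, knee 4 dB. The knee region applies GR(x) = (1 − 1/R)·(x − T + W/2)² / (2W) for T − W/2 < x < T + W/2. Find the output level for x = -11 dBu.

x − T + W/2 = -11 − (-12) + 2 = 3.
GR = (1 − 1/2) × 3² / 8 = 0.5 × 9 / 8 = 0.5625 dB.
Output = -11 − 0.5625 = -11.5625 dBu.

-11.5625 dBu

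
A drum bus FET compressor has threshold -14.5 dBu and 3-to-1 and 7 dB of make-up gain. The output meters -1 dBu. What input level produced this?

Remove make-up: -1 − 7 = -8 dBu.
The compressed level sits -8 − (-14.5) = 6.5 dB over threshold.
Undo the ratio: input overshoot = 6.5 × 3 = 19.5 dB, giving input = 5 dBu.

5 dBu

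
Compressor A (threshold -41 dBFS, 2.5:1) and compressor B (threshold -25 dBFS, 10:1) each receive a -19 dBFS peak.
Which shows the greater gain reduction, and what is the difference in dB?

A: GR = 22 − 22/2.5 = 13.2 dB.
B: GR = 6 − 6/10 = 5.4 dB.
Difference: 7.8 dB in favour of A.

A, by 7.8 dB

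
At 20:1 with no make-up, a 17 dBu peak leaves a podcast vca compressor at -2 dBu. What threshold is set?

-3 dBu

Let T be the threshold. Output overshoot = (input overshoot)/R, so -2 − T = (17 − T)/20.
20·(-2 − T) = 17 − T → 19·T = -40 − 17 = -57.
T = -57/19 = -3 dBu.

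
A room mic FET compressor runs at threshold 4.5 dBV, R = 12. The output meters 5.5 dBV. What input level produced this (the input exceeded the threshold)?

16.5 dBV

The compressed level sits 5.5 − 4.5 = 1 dB over threshold.
Before 12:1 compression the overshoot was 1 × 12 = 12 dB, so input = 4.5 + 12 = 16.5 dBV.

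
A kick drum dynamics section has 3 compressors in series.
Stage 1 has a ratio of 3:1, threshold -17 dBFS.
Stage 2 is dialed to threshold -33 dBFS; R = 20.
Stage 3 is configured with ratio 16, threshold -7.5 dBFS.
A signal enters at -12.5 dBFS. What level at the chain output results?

-32.125 dBFS

Stage 1: -12.5 dBFS is 4.5 dB over -17 dBFS; at 3:1 that becomes 1.5 dB over, giving -15.5 dBFS.
Stage 2: 17.5 dB above -33 dBFS, reduced 20:1 to 0.875 dB above → -32.125 dBFS.
Stage 3: -32.125 dBFS is at or below the -7.5 dBFS threshold — no compression; output -32.125 dBFS.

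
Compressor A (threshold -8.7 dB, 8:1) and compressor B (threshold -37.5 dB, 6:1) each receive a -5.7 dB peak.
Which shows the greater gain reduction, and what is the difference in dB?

B, by 23.875 dB

A: 3 dB over, compressed to 0.375 dB over, so 2.625 dB of GR.
B: 31.8 dB over, compressed to 5.3 dB over, so 26.5 dB of GR.
B reduces 23.875 dB more.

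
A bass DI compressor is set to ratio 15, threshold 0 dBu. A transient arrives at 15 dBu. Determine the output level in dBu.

1 dBu

Overshoot: 15 − 0 = 15 dB.
15:1 compression reduces that to 15/15 = 1 dB over.
So the level is 0 + 1 = 1 dBu.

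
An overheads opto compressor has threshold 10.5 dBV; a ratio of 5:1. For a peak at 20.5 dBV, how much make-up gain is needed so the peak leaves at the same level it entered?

8 dB

The peak compresses to 10.5 + 10/5 = 12.5 dBV.
To reach 20.5 dBV requires 20.5 − 12.5 = 8 dB of make-up.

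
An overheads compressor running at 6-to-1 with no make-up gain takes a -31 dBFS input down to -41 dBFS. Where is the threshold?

Input is 12 dB above T (since output overshoot × R = input overshoot: (-41 − T)·6 = -31 − T gives T = -43 dBFS).
Check: -43 + (-31 − (-43))/6 = -43 + 2 = -41 dBFS. ✓

-43 dBFS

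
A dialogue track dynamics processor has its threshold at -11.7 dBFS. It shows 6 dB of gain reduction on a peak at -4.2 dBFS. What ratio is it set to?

Input overshoot = -4.2 − (-11.7) = 7.5 dB.
Output overshoot = 7.5 − 6 = 1.5 dB.
Ratio = input overshoot / output overshoot = 7.5 / 1.5 = 5.

5:1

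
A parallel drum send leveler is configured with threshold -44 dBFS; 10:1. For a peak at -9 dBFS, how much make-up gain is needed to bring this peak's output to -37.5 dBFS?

Overshoot 35 dB → 35/10 = 3.5 dB after compression, so the compressed level is -44 + 3.5 = -40.5 dBFS.
Make-up = target − compressed = -37.5 − (-40.5) = 3 dB.

3 dB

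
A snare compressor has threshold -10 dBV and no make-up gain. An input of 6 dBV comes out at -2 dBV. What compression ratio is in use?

2:1

Input overshoot = 6 − (-10) = 16 dB; output overshoot = -2 − (-10) = 8 dB.
Ratio = 16 / 8 = 2.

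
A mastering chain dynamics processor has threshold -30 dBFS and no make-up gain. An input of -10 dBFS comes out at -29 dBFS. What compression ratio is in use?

Input overshoot = -10 − (-30) = 20 dB; output overshoot = -29 − (-30) = 1 dB.
Ratio = 20 / 1 = 20.

20:1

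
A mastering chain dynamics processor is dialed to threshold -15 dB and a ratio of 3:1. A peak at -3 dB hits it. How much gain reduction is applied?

Overshoot = -3 − (-15) = 12 dB.
At 3:1, output sits 12/3 = 4 dB above threshold.
So the signal is attenuated by 12 − 4 = 8 dB.

8 dB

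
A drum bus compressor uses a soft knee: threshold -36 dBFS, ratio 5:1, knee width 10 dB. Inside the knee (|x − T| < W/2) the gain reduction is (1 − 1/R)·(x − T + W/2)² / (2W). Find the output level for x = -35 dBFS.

-36.44 dBFS

x − T + W/2 = -35 − (-36) + 5 = 6.
GR = (1 − 1/5) × 6² / 20 = 0.8 × 36 / 20 = 1.44 dB.
Output = -35 − 1.44 = -36.44 dBFS.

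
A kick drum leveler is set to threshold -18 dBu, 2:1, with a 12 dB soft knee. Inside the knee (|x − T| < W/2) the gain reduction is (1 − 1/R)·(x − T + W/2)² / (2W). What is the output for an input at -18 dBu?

x − T + W/2 = -18 − (-18) + 6 = 6.
GR = (1 − 1/2) × 6² / 24 = 0.5 × 36 / 24 = 0.75 dB.
Output = -18 − 0.75 = -18.75 dBu.

-18.75 dBu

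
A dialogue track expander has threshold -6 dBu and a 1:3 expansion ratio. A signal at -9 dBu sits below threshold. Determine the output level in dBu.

The input is 3 dB below the -6 dBu threshold.
A 1:3 expander multiplies undershoot by 3: 3 × 3 = 9 dB below threshold.
Output = -6 − 9 = -15 dBu.

-15 dBu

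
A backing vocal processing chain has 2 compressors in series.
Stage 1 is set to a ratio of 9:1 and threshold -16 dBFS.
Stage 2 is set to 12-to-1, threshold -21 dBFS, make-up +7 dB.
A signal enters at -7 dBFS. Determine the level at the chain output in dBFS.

Stage 1: overshoot 9 dB → 9/9 = 1 dB → -15 dBFS.
Stage 2: overshoot 6 dB → 6/12 = 0.5 dB → -20.5 dBFS; +7 dB make-up → -13.5 dBFS.

-13.5 dBFS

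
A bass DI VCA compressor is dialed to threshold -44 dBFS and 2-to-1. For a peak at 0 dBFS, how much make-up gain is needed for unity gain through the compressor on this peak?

22 dB

Without make-up, output = threshold + overshoot/2 = -44 + 22 = -22 dBFS.
Gap to target: 22 dB.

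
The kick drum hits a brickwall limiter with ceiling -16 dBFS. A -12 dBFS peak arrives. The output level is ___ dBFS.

The limiter clamps the peak to its -16 dBFS ceiling.

-16 dBFS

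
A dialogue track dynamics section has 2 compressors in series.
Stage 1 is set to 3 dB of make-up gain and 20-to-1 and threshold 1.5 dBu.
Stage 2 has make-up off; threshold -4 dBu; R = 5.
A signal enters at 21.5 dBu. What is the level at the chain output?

-2.1 dBu

Stage 1: 21.5 dBu is 20 dB over 1.5 dBu; at 20:1 that becomes 1 dB over, giving 2.5 dBu; +3 dB make-up → 5.5 dBu.
Stage 2: overshoot 9.5 dB → 9.5/5 = 1.9 dB → -2.1 dBu.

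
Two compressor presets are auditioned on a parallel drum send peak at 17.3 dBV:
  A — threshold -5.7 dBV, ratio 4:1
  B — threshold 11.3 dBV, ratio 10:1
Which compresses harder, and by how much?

A: overshoot 23 dB → output overshoot 5.75 dB → GR 17.25 dB.
B: overshoot 6 dB → output overshoot 0.6 dB → GR 5.4 dB.
A reduces 11.85 dB more.

A, by 11.85 dB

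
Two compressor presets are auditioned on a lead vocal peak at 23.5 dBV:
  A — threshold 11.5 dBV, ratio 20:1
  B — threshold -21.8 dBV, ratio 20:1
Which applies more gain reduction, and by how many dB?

B, by 31.635 dB

A: overshoot 12 dB → output overshoot 0.6 dB → GR 11.4 dB.
B: overshoot 45.3 dB → output overshoot 2.265 dB → GR 43.035 dB.
B reduces 31.635 dB more.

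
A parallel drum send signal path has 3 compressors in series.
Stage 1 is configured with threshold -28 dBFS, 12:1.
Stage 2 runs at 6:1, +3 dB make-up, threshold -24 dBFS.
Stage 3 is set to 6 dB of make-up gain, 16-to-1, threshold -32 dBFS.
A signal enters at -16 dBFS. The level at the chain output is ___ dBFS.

Stage 1: -16 dBFS is 12 dB over -28 dBFS; at 12:1 that becomes 1 dB over, giving -27 dBFS.
Stage 2: -27 dBFS is at or below the -24 dBFS threshold — no compression; make-up brings it to -24 dBFS.
Stage 3: overshoot 8 dB → 8/16 = 0.5 dB → -31.5 dBFS; +6 dB make-up → -25.5 dBFS.

-25.5 dBFS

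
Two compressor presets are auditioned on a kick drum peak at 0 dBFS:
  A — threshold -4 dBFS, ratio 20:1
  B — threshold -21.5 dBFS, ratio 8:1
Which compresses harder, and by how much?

B, by 15.0125 dB

A: GR = 4 − 4/20 = 3.8 dB.
B: GR = 21.5 − 21.5/8 = 18.8125 dB.
Difference: 15.0125 dB in favour of B.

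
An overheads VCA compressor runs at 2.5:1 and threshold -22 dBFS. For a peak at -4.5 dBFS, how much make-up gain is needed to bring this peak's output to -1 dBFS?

14 dB

Without make-up, output = threshold + overshoot/2.5 = -22 + 7 = -15 dBFS.
Gap to target: 14 dB.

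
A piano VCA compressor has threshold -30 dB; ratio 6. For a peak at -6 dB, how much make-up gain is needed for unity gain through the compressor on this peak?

The peak compresses to -30 + 24/6 = -26 dB.
To reach -6 dB requires -6 − (-26) = 20 dB of make-up.

20 dB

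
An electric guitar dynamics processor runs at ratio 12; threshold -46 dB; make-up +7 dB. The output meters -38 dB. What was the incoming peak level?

Stripping the +7 dB make-up gives -45 dB at the gain stage.
Post-compression overshoot = -45 − (-46) = 1 dB.
Before 12:1 compression the overshoot was 1 × 12 = 12 dB, so input = -46 + 12 = -34 dB.

-34 dB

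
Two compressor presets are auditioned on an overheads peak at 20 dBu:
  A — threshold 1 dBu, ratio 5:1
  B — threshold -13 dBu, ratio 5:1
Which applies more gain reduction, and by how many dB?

A: 19 dB over, compressed to 3.8 dB over, so 15.2 dB of GR.
B: 33 dB over, compressed to 6.6 dB over, so 26.4 dB of GR.
B applies 11.2 dB more gain reduction.

B, by 11.2 dB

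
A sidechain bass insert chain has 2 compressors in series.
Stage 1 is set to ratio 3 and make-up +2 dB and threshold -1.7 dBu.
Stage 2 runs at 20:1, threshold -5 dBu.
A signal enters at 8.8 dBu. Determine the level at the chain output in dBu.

Stage 1: 8.8 dBu is 10.5 dB over -1.7 dBu; at 3:1 that becomes 3.5 dB over, giving 1.8 dBu; +2 dB make-up → 3.8 dBu.
Stage 2: 3.8 dBu is 8.8 dB over -5 dBu; at 20:1 that becomes 0.44 dB over, giving -4.56 dBu.

-4.56 dBu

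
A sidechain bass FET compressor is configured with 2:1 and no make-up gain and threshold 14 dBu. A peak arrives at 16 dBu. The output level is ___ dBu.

16 dBu sits 2 dB over threshold.
2:1 compression reduces that to 2/2 = 1 dB over.
Output = 14 + 1 = 15 dBu.

15 dBu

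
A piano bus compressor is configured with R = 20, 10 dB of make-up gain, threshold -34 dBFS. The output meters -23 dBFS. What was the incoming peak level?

-14 dBFS

Remove make-up: -23 − 10 = -33 dBFS.
The compressed level sits -33 − (-34) = 1 dB over threshold.
Input overshoot = R × output overshoot = 20 dB → input = -34 + 20 = -14 dBFS.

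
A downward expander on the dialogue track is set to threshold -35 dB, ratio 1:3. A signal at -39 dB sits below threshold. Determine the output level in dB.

-47 dB

Undershoot = (-35) − (-39) = 4 dB.
At 1:3, that expands to 12 dB under threshold.
Output = -35 − 12 = -47 dB.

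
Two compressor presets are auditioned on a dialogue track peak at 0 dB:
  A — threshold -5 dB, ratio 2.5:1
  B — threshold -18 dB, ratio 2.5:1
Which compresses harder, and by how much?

A: 5 dB over, compressed to 2 dB over, so 3 dB of GR.
B: 18 dB over, compressed to 7.2 dB over, so 10.8 dB of GR.
Difference: 7.8 dB in favour of B.

B, by 7.8 dB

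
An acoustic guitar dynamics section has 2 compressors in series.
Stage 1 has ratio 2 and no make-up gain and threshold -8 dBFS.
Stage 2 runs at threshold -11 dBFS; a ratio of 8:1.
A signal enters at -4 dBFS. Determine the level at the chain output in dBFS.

-10.375 dBFS

Stage 1: overshoot 4 dB → 4/2 = 2 dB → -6 dBFS.
Stage 2: 5 dB above -11 dBFS, reduced 8:1 to 0.625 dB above → -10.375 dBFS.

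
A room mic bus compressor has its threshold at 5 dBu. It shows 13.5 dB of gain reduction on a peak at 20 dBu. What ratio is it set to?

10:1

Input overshoot = 20 − 5 = 15 dB.
Output overshoot = 15 − 13.5 = 1.5 dB.
Ratio = input overshoot / output overshoot = 15 / 1.5 = 10.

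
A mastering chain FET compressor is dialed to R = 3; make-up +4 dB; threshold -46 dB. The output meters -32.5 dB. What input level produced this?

-17.5 dB

Stripping the +4 dB make-up gives -36.5 dB at the gain stage.
Post-compression overshoot = -36.5 − (-46) = 9.5 dB.
Input overshoot = R × output overshoot = 28.5 dB → input = -46 + 28.5 = -17.5 dB.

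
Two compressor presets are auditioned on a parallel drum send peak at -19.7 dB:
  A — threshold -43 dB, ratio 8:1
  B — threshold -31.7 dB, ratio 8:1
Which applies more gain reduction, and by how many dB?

A, by 9.8875 dB

A: overshoot 23.3 dB → output overshoot 2.9125 dB → GR 20.3875 dB.
B: overshoot 12 dB → output overshoot 1.5 dB → GR 10.5 dB.
A applies 9.8875 dB more gain reduction.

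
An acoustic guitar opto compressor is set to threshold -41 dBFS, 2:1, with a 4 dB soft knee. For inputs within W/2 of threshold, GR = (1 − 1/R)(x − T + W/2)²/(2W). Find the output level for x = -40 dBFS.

x − T + W/2 = -40 − (-41) + 2 = 3.
GR = (1 − 1/2) × 3² / 8 = 0.5 × 9 / 8 = 0.5625 dB.
Output = -40 − 0.5625 = -40.5625 dBFS.

-40.5625 dBFS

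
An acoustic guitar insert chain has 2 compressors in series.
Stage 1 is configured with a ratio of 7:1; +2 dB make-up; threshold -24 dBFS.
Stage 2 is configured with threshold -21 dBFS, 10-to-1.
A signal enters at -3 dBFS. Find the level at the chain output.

-20.8 dBFS

Stage 1: overshoot 21 dB → 21/7 = 3 dB → -21 dBFS; +2 dB make-up → -19 dBFS.
Stage 2: overshoot 2 dB → 2/10 = 0.2 dB → -20.8 dBFS.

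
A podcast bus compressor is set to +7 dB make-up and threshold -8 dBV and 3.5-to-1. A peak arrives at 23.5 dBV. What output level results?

8 dBV

Overshoot: 23.5 − (-8) = 31.5 dB.
The 31.5 dB excess becomes 9 dB after 3.5:1 reduction.
Output = -8 + 9 = 1 dBV; make-up adds 7 dB, giving 8 dBV.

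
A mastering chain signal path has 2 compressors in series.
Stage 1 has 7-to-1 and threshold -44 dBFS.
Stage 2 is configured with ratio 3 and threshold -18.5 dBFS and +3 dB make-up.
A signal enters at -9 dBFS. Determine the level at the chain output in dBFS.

-36 dBFS

Stage 1: 35 dB above -44 dBFS, reduced 7:1 to 5 dB above → -39 dBFS.
Stage 2: below threshold (-39 ≤ -18.5); passes unchanged; make-up brings it to -36 dBFS.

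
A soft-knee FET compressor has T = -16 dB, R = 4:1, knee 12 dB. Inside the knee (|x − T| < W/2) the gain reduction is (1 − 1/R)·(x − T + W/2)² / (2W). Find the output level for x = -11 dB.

x − T + W/2 = -11 − (-16) + 6 = 11.
GR = (1 − 1/4) × 11² / 24 = 0.75 × 121 / 24 = 3.78125 dB.
Output = -11 − 3.78125 = -14.78125 dB.

-14.78125 dB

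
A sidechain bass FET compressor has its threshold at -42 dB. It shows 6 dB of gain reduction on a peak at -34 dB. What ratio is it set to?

4:1

Input overshoot = -34 − (-42) = 8 dB.
Output overshoot = 8 − 6 = 2 dB.
Ratio = input overshoot / output overshoot = 8 / 2 = 4.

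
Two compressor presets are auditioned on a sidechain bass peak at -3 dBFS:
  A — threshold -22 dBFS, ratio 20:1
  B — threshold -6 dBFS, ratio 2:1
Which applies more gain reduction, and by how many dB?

A: GR = 19 − 19/20 = 18.05 dB.
B: GR = 3 − 3/2 = 1.5 dB.
Difference: 16.55 dB in favour of A.

A, by 16.55 dB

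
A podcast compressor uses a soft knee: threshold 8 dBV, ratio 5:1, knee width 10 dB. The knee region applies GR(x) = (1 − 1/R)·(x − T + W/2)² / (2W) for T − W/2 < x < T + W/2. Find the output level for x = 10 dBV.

x − T + W/2 = 10 − 8 + 5 = 7.
GR = (1 − 1/5) × 7² / 20 = 0.8 × 49 / 20 = 1.96 dB.
Output = 10 − 1.96 = 8.04 dBV.

8.04 dBV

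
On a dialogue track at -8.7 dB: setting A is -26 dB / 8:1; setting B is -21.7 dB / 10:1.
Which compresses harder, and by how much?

A: GR = 17.3 − 17.3/8 = 15.1375 dB.
B: GR = 13 − 13/10 = 11.7 dB.
A reduces 3.4375 dB more.

A, by 3.4375 dB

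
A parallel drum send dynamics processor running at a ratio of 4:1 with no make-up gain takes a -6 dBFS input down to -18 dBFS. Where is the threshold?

-22 dBFS

Let T be the threshold. Output overshoot = (input overshoot)/R, so -18 − T = (-6 − T)/4.
4·(-18 − T) = -6 − T → 3·T = -72 − (-6) = -66.
T = -66/3 = -22 dBFS.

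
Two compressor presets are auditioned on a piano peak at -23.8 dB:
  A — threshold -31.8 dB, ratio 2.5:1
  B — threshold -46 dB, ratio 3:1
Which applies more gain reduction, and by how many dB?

A: GR = 8 − 8/2.5 = 4.8 dB.
B: GR = 22.2 − 22.2/3 = 14.8 dB.
B reduces 10 dB more.

B, by 10 dB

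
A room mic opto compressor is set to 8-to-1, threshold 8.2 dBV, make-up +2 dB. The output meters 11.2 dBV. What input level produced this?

16.2 dBV

Before make-up, the level was 11.2 − 2 = 9.2 dBV.
That's 1 dB above the 8.2 dBV threshold.
Before 8:1 compression the overshoot was 1 × 8 = 8 dB, so input = 8.2 + 8 = 16.2 dBV.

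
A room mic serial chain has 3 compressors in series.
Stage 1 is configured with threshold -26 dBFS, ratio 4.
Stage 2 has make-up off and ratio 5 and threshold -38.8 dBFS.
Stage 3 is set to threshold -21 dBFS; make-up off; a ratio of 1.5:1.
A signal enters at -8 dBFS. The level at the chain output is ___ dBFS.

Stage 1: overshoot 18 dB → 18/4 = 4.5 dB → -21.5 dBFS.
Stage 2: 17.3 dB above -38.8 dBFS, reduced 5:1 to 3.46 dB above → -35.34 dBFS.
Stage 3: -35.34 dBFS ≤ -21 dBFS, so stage 3 doesn't engage; output -35.34 dBFS.

-35.34 dBFS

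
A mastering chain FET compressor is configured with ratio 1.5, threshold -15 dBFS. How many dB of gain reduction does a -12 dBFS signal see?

Overshoot = -12 − (-15) = 3 dB.
After 1.5:1 compression the overshoot becomes 3/1.5 = 2 dB.
GR = overshoot in − overshoot out = 3 − 2 = 1 dB.

1 dB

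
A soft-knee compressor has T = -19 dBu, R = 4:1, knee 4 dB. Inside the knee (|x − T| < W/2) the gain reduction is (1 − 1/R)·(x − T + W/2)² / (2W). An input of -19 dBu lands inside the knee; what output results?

-19.375 dBu

x − T + W/2 = -19 − (-19) + 2 = 2.
GR = (1 − 1/4) × 2² / 8 = 0.75 × 4 / 8 = 0.375 dB.
Output = -19 − 0.375 = -19.375 dBu.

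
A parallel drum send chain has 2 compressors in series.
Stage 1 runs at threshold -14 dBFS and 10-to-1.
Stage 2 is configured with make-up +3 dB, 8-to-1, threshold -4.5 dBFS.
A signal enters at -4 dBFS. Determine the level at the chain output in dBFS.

Stage 1: -4 dBFS is 10 dB over -14 dBFS; at 10:1 that becomes 1 dB over, giving -13 dBFS.
Stage 2: -13 dBFS is at or below the -4.5 dBFS threshold — no compression; make-up brings it to -10 dBFS.

-10 dBFS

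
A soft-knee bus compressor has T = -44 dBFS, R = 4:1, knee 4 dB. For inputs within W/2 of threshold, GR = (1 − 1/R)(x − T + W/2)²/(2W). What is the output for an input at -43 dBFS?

-43.84375 dBFS

x − T + W/2 = -43 − (-44) + 2 = 3.
GR = (1 − 1/4) × 3² / 8 = 0.75 × 9 / 8 = 0.84375 dB.
Output = -43 − 0.84375 = -43.84375 dBFS.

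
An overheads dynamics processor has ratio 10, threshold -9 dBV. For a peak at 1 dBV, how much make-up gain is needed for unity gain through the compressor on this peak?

Without make-up, output = threshold + overshoot/10 = -9 + 1 = -8 dBV.
Gap to target: 9 dB.

9 dB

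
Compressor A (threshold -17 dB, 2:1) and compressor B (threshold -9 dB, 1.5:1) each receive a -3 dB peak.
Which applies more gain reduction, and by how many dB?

A, by 5 dB

A: overshoot 14 dB → output overshoot 7 dB → GR 7 dB.
B: overshoot 6 dB → output overshoot 4 dB → GR 2 dB.
A reduces 5 dB more.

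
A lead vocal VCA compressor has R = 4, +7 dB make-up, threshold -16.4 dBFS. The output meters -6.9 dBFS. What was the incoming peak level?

-6.4 dBFS

Stripping the +7 dB make-up gives -13.9 dBFS at the gain stage.
That's 2.5 dB above the -16.4 dBFS threshold.
Before 4:1 compression the overshoot was 2.5 × 4 = 10 dB, so input = -16.4 + 10 = -6.4 dBFS.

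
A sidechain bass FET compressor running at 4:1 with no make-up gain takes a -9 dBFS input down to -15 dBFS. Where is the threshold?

Input is 8 dB above T (since output overshoot × R = input overshoot: (-15 − T)·4 = -9 − T gives T = -17 dBFS).
Check: -17 + (-9 − (-17))/4 = -17 + 2 = -15 dBFS. ✓

-17 dBFS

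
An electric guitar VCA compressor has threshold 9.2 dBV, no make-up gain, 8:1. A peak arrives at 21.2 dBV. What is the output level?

10.7 dBV

The input is 12 dB above the 9.2 dBV threshold.
The 12 dB excess becomes 1.5 dB after 8:1 reduction.
That puts the output at 10.7 dBV.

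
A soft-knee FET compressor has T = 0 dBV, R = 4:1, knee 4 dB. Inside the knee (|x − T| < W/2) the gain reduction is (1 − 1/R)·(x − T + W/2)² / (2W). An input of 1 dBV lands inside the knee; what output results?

0.15625 dBV

x − T + W/2 = 1 − 0 + 2 = 3.
GR = (1 − 1/4) × 3² / 8 = 0.75 × 9 / 8 = 0.84375 dB.
Output = 1 − 0.84375 = 0.15625 dBV.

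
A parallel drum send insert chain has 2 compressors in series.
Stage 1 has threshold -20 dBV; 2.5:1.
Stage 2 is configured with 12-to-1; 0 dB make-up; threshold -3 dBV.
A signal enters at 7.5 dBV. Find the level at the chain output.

-9 dBV

Stage 1: overshoot 27.5 dB → 27.5/2.5 = 11 dB → -9 dBV.
Stage 2: -9 dBV ≤ -3 dBV, so stage 2 doesn't engage; output -9 dBV.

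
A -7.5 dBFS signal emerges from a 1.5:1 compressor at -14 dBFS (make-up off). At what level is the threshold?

Input is 19.5 dB above T (since output overshoot × R = input overshoot: (-14 − T)·1.5 = -7.5 − T gives T = -27 dBFS).
Check: -27 + (-7.5 − (-27))/1.5 = -27 + 13 = -14 dBFS. ✓

-27 dBFS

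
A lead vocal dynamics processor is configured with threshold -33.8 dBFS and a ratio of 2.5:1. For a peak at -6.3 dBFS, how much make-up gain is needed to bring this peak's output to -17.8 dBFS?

5 dB

Without make-up, output = threshold + overshoot/2.5 = -33.8 + 11 = -22.8 dBFS.
Gap to target: 5 dB.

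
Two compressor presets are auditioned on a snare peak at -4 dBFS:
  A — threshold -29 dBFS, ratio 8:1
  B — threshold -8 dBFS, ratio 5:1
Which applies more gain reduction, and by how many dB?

A, by 18.675 dB

A: 25 dB over, compressed to 3.125 dB over, so 21.875 dB of GR.
B: 4 dB over, compressed to 0.8 dB over, so 3.2 dB of GR.
A applies 18.675 dB more gain reduction.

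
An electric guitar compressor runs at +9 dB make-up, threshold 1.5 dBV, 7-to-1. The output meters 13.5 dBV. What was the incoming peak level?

22.5 dBV

Stripping the +9 dB make-up gives 4.5 dBV at the gain stage.
Post-compression overshoot = 4.5 − 1.5 = 3 dB.
Before 7:1 compression the overshoot was 3 × 7 = 21 dB, so input = 1.5 + 21 = 22.5 dBV.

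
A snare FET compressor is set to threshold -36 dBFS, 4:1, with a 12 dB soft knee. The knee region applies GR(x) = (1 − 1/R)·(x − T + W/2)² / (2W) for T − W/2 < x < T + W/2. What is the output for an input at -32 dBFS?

x − T + W/2 = -32 − (-36) + 6 = 10.
GR = (1 − 1/4) × 10² / 24 = 0.75 × 100 / 24 = 3.125 dB.
Output = -32 − 3.125 = -35.125 dBFS.

-35.125 dBFS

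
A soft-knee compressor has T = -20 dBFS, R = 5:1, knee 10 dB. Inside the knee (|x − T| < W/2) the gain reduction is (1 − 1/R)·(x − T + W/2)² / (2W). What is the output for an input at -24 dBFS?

-24.04 dBFS

x − T + W/2 = -24 − (-20) + 5 = 1.
GR = (1 − 1/5) × 1² / 20 = 0.8 × 1 / 20 = 0.04 dB.
Output = -24 − 0.04 = -24.04 dBFS.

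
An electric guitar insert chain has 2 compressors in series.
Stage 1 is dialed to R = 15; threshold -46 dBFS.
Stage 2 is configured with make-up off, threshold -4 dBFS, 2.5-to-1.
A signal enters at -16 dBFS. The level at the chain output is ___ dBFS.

-44 dBFS

Stage 1: overshoot 30 dB → 30/15 = 2 dB → -44 dBFS.
Stage 2: -44 dBFS ≤ -4 dBFS, so stage 2 doesn't engage; output -44 dBFS.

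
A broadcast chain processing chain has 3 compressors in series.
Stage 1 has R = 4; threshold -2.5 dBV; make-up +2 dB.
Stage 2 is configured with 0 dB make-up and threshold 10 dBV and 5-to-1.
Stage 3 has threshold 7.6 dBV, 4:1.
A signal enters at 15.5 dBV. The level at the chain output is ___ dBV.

4 dBV

Stage 1: 15.5 dBV is 18 dB over -2.5 dBV; at 4:1 that becomes 4.5 dB over, giving 2 dBV; +2 dB make-up → 4 dBV.
Stage 2: 4 dBV is at or below the 10 dBV threshold — no compression; output 4 dBV.
Stage 3: 4 dBV is at or below the 7.6 dBV threshold — no compression; output 4 dBV.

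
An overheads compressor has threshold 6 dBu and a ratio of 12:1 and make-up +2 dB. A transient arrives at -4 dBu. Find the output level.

-2 dBu

-4 dBu is 10 dB below the 6 dBu threshold, so no gain reduction is applied.
Make-up gain adds 2 dB: -4 + 2 = -2 dBu.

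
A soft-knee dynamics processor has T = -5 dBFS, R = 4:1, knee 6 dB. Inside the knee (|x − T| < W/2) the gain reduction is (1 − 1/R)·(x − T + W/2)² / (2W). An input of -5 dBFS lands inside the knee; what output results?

-5.5625 dBFS

x − T + W/2 = -5 − (-5) + 3 = 3.
GR = (1 − 1/4) × 3² / 12 = 0.75 × 9 / 12 = 0.5625 dB.
Output = -5 − 0.5625 = -5.5625 dBFS.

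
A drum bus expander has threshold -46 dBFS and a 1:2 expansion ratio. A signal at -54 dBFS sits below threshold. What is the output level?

Undershoot = (-46) − (-54) = 8 dB.
At 1:2, that expands to 16 dB under threshold.
Output = -46 − 16 = -62 dBFS.

-62 dBFS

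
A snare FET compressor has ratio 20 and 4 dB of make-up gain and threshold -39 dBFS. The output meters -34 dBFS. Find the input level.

-19 dBFS

Before make-up, the level was -34 − 4 = -38 dBFS.
That's 1 dB above the -39 dBFS threshold.
Input overshoot = R × output overshoot = 20 dB → input = -39 + 20 = -19 dBFS.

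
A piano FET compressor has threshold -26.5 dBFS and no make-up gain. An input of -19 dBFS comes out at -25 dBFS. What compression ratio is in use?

5:1

Input overshoot = -19 − (-26.5) = 7.5 dB; output overshoot = -25 − (-26.5) = 1.5 dB.
Ratio = 7.5 / 1.5 = 5.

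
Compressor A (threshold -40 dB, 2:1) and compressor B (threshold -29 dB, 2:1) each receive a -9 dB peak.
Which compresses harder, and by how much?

A: GR = 31 − 31/2 = 15.5 dB.
B: GR = 20 − 20/2 = 10 dB.
Difference: 5.5 dB in favour of A.

A, by 5.5 dB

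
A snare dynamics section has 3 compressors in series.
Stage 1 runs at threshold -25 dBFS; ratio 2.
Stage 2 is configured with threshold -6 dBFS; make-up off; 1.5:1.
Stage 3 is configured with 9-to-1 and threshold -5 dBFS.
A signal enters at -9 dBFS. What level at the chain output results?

-17 dBFS

Stage 1: -9 dBFS is 16 dB over -25 dBFS; at 2:1 that becomes 8 dB over, giving -17 dBFS.
Stage 2: below threshold (-17 ≤ -6); passes unchanged; output -17 dBFS.
Stage 3: -17 dBFS ≤ -5 dBFS, so stage 3 doesn't engage; output -17 dBFS.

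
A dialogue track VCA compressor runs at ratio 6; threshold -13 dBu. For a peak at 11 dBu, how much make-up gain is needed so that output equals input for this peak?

20 dB

The peak compresses to -13 + 24/6 = -9 dBu.
To reach 11 dBu requires 11 − (-9) = 20 dB of make-up.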